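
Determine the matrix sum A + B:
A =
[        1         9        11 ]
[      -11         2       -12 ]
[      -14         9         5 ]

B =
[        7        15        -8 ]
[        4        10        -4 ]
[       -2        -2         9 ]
A + B =
[        8        24         3 ]
[       -7        12       -16 ]
[      -16         7        14 ]

Matrix addition is elementwise: (A+B)[i][j] = A[i][j] + B[i][j].
  (A+B)[0][0] = (1) + (7) = 8
  (A+B)[0][1] = (9) + (15) = 24
  (A+B)[0][2] = (11) + (-8) = 3
  (A+B)[1][0] = (-11) + (4) = -7
  (A+B)[1][1] = (2) + (10) = 12
  (A+B)[1][2] = (-12) + (-4) = -16
  (A+B)[2][0] = (-14) + (-2) = -16
  (A+B)[2][1] = (9) + (-2) = 7
  (A+B)[2][2] = (5) + (9) = 14
A + B =
[        8        24         3 ]
[       -7        12       -16 ]
[      -16         7        14 ]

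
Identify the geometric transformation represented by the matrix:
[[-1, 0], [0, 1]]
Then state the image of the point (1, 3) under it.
reflection across the y-axis; image of (1, 3) is (-1, 3)

This is a symmetric orthogonal matrix with determinant -1, which characterizes a reflection in ℝ².
The matrix [[-1, 0], [0, 1]] represents: reflection across the y-axis.
Applying it to (1, 3): [-1·1 + 0·3, 0·1 + 1·3] = (-1, 3).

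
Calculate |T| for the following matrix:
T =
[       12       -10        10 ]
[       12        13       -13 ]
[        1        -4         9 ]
det(T) = 1380

Expand along row 0 (cofactor expansion): det(T) = a*(e*i - f*h) - b*(d*i - f*g) + c*(d*h - e*g), where the 3×3 is [[a, b, c], [d, e, f], [g, h, i]].
Minor M_00 = (13)*(9) - (-13)*(-4) = 117 - 52 = 65.
Minor M_01 = (12)*(9) - (-13)*(1) = 108 + 13 = 121.
Minor M_02 = (12)*(-4) - (13)*(1) = -48 - 13 = -61.
det(T) = (12)*(65) - (-10)*(121) + (10)*(-61) = 780 + 1210 - 610 = 1380.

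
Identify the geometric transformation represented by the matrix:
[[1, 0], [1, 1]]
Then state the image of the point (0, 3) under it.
vertical shear with factor 1; image of (0, 3) is (0, 3)

The matrix [[1, 0], [k, 1]] sends (x, y) to (x, 1x + y), leaving the x-coordinate fixed: a vertical shear.
The matrix [[1, 0], [1, 1]] represents: vertical shear with factor 1.
Applying it to (0, 3): [1·0 + 0·3, 1·0 + 1·3] = (0, 3).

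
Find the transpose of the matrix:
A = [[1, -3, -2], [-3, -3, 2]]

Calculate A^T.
[[1, -3], [-3, -3], [-2, 2]]

The transpose sends entry (i,j) to (j,i); rows become columns.
Row 0 of A: [1, -3, -2] -> column 0 of A^T.
Row 1 of A: [-3, -3, 2] -> column 1 of A^T.
A^T = [[1, -3], [-3, -3], [-2, 2]]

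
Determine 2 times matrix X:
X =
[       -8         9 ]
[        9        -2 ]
2X =
[      -16        18 ]
[       18        -4 ]

Scalar multiplication is elementwise: (2X)[i][j] = 2 * X[i][j].
  (2X)[0][0] = 2 * (-8) = -16
  (2X)[0][1] = 2 * (9) = 18
  (2X)[1][0] = 2 * (9) = 18
  (2X)[1][1] = 2 * (-2) = -4
2X =
[      -16        18 ]
[       18        -4 ]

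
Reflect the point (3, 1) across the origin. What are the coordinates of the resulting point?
(-3, -1)

Reflection across origin: (3, 1) → (-3, -1)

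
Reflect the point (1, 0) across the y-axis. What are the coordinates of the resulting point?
(-1, 0)

Reflection across y-axis: (1, 0) → (-1, 0)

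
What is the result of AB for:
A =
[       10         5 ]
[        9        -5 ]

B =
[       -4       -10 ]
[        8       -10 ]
AB =
[        0      -150 ]
[      -76       -40 ]

Matrix multiplication: (AB)[i][j] = sum over k of A[i][k] * B[k][j].
  (AB)[0][0] = (10)*(-4) + (5)*(8) = 0
  (AB)[0][1] = (10)*(-10) + (5)*(-10) = -150
  (AB)[1][0] = (9)*(-4) + (-5)*(8) = -76
  (AB)[1][1] = (9)*(-10) + (-5)*(-10) = -40
AB =
[        0      -150 ]
[      -76       -40 ]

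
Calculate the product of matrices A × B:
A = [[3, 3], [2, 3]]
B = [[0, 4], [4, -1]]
[[12, 9], [12, 5]]

Matrix multiplication:
C[0][0] = 3×0 + 3×4 = 12
C[0][1] = 3×4 + 3×-1 = 9
C[1][0] = 2×0 + 3×4 = 12
C[1][1] = 2×4 + 3×-1 = 5
Result: [[12, 9], [12, 5]]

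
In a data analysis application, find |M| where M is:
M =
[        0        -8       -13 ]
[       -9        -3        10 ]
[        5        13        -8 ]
det(M) = 1502

Expand along row 0 (cofactor expansion): det(M) = a*(e*i - f*h) - b*(d*i - f*g) + c*(d*h - e*g), where the 3×3 is [[a, b, c], [d, e, f], [g, h, i]].
Minor M_00 = (-3)*(-8) - (10)*(13) = 24 - 130 = -106.
Minor M_01 = (-9)*(-8) - (10)*(5) = 72 - 50 = 22.
Minor M_02 = (-9)*(13) - (-3)*(5) = -117 + 15 = -102.
det(M) = (0)*(-106) - (-8)*(22) + (-13)*(-102) = 0 + 176 + 1326 = 1502.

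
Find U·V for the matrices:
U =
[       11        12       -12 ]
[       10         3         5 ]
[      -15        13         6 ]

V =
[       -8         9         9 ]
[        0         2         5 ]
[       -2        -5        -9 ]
UV =
[      -64       183       267 ]
[      -90        71        60 ]
[      108      -139      -124 ]

Matrix multiplication: (UV)[i][j] = sum over k of U[i][k] * V[k][j].
  (UV)[0][0] = (11)*(-8) + (12)*(0) + (-12)*(-2) = -64
  (UV)[0][1] = (11)*(9) + (12)*(2) + (-12)*(-5) = 183
  (UV)[0][2] = (11)*(9) + (12)*(5) + (-12)*(-9) = 267
  (UV)[1][0] = (10)*(-8) + (3)*(0) + (5)*(-2) = -90
  (UV)[1][1] = (10)*(9) + (3)*(2) + (5)*(-5) = 71
  (UV)[1][2] = (10)*(9) + (3)*(5) + (5)*(-9) = 60
  (UV)[2][0] = (-15)*(-8) + (13)*(0) + (6)*(-2) = 108
  (UV)[2][1] = (-15)*(9) + (13)*(2) + (6)*(-5) = -139
  (UV)[2][2] = (-15)*(9) + (13)*(5) + (6)*(-9) = -124
UV =
[      -64       183       267 ]
[      -90        71        60 ]
[      108      -139      -124 ]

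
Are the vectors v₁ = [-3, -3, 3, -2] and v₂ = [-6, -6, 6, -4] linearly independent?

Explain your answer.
No, linearly dependent (v₂ = 2·v₁)

Check whether there is a scalar k with v₂ = k·v₁.
Comparing components, k = 2 satisfies 2·[-3, -3, 3, -2] = [-6, -6, 6, -4].
Since v₂ is a scalar multiple of v₁, the two vectors are linearly dependent.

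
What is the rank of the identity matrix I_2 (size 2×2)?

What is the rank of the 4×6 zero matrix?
rank(I_2) = 2, rank(0) = 0

The identity I_2 has 2 columns that are the standard basis vectors e_1, …, e_2. These are linearly independent, so all 2 columns are pivots and rank(I_2) = 2.
The 4×6 zero matrix has every entry zero, so every row is the zero row and there are no pivots; rank(0) = 0.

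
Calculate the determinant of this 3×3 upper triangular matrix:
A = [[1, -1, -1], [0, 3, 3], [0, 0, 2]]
6

The determinant of a triangular matrix is the product of its diagonal entries (the off-diagonal entries above the diagonal do not affect it).
det(A) = (1) * (3) * (2) = 6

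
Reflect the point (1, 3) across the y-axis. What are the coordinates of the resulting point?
(-1, 3)

Reflection across y-axis: (1, 3) → (-1, 3)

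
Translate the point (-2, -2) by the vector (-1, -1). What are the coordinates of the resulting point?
(-3, -3)

Translation by (-1, -1):
x' = -2 + -1 = -3
y' = -2 + -1 = -3
Homogeneous matrix: [[1, 0, -1], [0, 1, -1], [0, 0, 1]]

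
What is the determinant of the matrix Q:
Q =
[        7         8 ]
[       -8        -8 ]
det(Q) = 8

For a 2×2 matrix [[a, b], [c, d]], det = a*d - b*c.
det(Q) = (7)*(-8) - (8)*(-8) = -56 + 64 = 8.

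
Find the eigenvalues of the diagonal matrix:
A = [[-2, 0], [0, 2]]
λ₁ = -2, λ₂ = 2

The characteristic polynomial of A is det(A - λI) = (-2 - λ)(2 - λ) = 0.
The roots are λ = -2 and λ = 2, so the eigenvalues are the diagonal entries.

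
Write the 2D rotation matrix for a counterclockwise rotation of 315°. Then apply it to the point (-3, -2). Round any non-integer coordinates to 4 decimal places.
R = [[√2/2, √2/2], [-√2/2, √2/2]]; R·(-3, -2) = (-3.5355, 0.7071)

Rotation matrix formula: R(θ) = [[cos θ, -sin θ], [sin θ, cos θ]]
For θ = 315°:
cos(315°) = √2/2
sin(315°) = -√2/2
R = [[√2/2, √2/2], [-√2/2, √2/2]]
Apply to (-3, -2): [√2/2·-3 + (√2/2)·-2, -√2/2·-3 + √2/2·-2] = (-3.5355, 0.7071)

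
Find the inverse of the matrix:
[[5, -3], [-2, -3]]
[[1/7, -1/7], [-2/21, -5/21]]

For [[a,b],[c,d]], inverse = (1/det)·[[d,-b],[-c,a]]
det = 5·-3 - -3·-2 = -21
Inverse = (1/-21)·[[-3, 3], [2, 5]]
        = [[1/7, -1/7], [-2/21, -5/21]]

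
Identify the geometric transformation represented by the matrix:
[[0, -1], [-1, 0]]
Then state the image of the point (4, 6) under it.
reflection across the line y = -x; image of (4, 6) is (-6, -4)

This is a symmetric orthogonal matrix with determinant -1, which characterizes a reflection in ℝ².
The matrix [[0, -1], [-1, 0]] represents: reflection across the line y = -x.
Applying it to (4, 6): [0·4 + -1·6, -1·4 + 0·6] = (-6, -4).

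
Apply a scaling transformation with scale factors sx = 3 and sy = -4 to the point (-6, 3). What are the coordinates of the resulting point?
(-18, -12)

Scaling matrix:
[[3, 0], [0, -4]]
Result: (-6 × 3, 3 × -4) = (-18, -12)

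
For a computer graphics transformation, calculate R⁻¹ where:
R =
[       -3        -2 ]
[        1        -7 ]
det(R) = 23
R⁻¹ =
[    -7/23      2/23 ]
[    -1/23     -3/23 ]

For a 2×2 matrix R = [[a, b], [c, d]] with det(R) ≠ 0, R⁻¹ = (1/det(R)) * [[d, -b], [-c, a]].
det(R) = (-3)*(-7) - (-2)*(1) = 21 + 2 = 23.
R⁻¹ = (1/23) * [[-7, 2], [-1, -3]].
Dividing each entry by 23 and reducing:
R⁻¹ =
[    -7/23      2/23 ]
[    -1/23     -3/23 ]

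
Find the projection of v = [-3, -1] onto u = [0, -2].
[0, -1]

The projection of v onto u is proj_u(v) = ((v·u) / (u·u)) · u.
v·u = (-3)*(0) + (-1)*(-2) = 2.
u·u = (0)*(0) + (-2)*(-2) = 4.
coefficient = 2 / 4 = 1/2.
proj_u(v) = 1/2 · [0, -2] = [0, -1].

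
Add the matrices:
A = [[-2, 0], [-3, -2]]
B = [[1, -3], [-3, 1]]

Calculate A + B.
[[-1, -3], [-6, -1]]

Add corresponding elements:
(-2)+(1)=-1
(0)+(-3)=-3
(-3)+(-3)=-6
(-2)+(1)=-1
A + B = [[-1, -3], [-6, -1]]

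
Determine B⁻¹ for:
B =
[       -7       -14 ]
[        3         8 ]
det(B) = -14
B⁻¹ =
[     -4/7        -1 ]
[     3/14       1/2 ]

For a 2×2 matrix B = [[a, b], [c, d]] with det(B) ≠ 0, B⁻¹ = (1/det(B)) * [[d, -b], [-c, a]].
det(B) = (-7)*(8) - (-14)*(3) = -56 + 42 = -14.
B⁻¹ = (1/-14) * [[8, 14], [-3, -7]].
Dividing each entry by -14 and reducing:
B⁻¹ =
[     -4/7        -1 ]
[     3/14       1/2 ]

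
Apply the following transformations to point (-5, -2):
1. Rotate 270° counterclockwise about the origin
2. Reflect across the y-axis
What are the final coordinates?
(2, 5)

Step 1: Rotate 270° → (-2, 5)
Step 2: Reflect across the y-axis → (2, 5)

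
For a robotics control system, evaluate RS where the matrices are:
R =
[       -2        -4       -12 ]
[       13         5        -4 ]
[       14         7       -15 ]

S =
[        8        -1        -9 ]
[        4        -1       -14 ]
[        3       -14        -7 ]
RS =
[      -68       174       158 ]
[      112        38      -159 ]
[       95       189      -119 ]

Matrix multiplication: (RS)[i][j] = sum over k of R[i][k] * S[k][j].
  (RS)[0][0] = (-2)*(8) + (-4)*(4) + (-12)*(3) = -68
  (RS)[0][1] = (-2)*(-1) + (-4)*(-1) + (-12)*(-14) = 174
  (RS)[0][2] = (-2)*(-9) + (-4)*(-14) + (-12)*(-7) = 158
  (RS)[1][0] = (13)*(8) + (5)*(4) + (-4)*(3) = 112
  (RS)[1][1] = (13)*(-1) + (5)*(-1) + (-4)*(-14) = 38
  (RS)[1][2] = (13)*(-9) + (5)*(-14) + (-4)*(-7) = -159
  (RS)[2][0] = (14)*(8) + (7)*(4) + (-15)*(3) = 95
  (RS)[2][1] = (14)*(-1) + (7)*(-1) + (-15)*(-14) = 189
  (RS)[2][2] = (14)*(-9) + (7)*(-14) + (-15)*(-7) = -119
RS =
[      -68       174       158 ]
[      112        38      -159 ]
[       95       189      -119 ]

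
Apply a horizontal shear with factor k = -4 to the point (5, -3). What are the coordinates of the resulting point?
(17, -3)

Shear matrix for horizontal shear with factor k = -4:
[[1, -4], [0, 1]]
Result: (5, -3) → (17, -3)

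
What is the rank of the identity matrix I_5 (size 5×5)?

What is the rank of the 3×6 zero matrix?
rank(I_5) = 5, rank(0) = 0

The identity I_5 has 5 columns that are the standard basis vectors e_1, …, e_5. These are linearly independent, so all 5 columns are pivots and rank(I_5) = 5.
The 3×6 zero matrix has every entry zero, so every row is the zero row and there are no pivots; rank(0) = 0.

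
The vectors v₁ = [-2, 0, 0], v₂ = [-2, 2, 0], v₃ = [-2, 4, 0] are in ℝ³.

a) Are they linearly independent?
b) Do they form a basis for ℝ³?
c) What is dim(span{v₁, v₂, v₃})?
Not independent, not a basis, dim(span) = 2

Check whether v₃ can be written as a linear combination of v₁ and v₂.
v₃ = (-1)·v₁ + (2)·v₂ = [-2, 4, 0], so the three vectors are linearly dependent.
Thus they do not form a basis for ℝ³, and dim(span{v₁, v₂, v₃}) = 2 (spanned by v₁ and v₂).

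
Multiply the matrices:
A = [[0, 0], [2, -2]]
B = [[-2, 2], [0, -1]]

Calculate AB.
[[0, 0], [-4, 6]]

Each entry (i,j) of AB = sum over k of A[i][k]*B[k][j].
(AB)[0][0] = (0)*(-2) + (0)*(0) = 0
(AB)[0][1] = (0)*(2) + (0)*(-1) = 0
(AB)[1][0] = (2)*(-2) + (-2)*(0) = -4
(AB)[1][1] = (2)*(2) + (-2)*(-1) = 6
AB = [[0, 0], [-4, 6]]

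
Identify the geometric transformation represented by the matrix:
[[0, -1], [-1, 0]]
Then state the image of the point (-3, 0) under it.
reflection across the line y = -x; image of (-3, 0) is (0, 3)

This is a symmetric orthogonal matrix with determinant -1, which characterizes a reflection in ℝ².
The matrix [[0, -1], [-1, 0]] represents: reflection across the line y = -x.
Applying it to (-3, 0): [0·-3 + -1·0, -1·-3 + 0·0] = (0, 3).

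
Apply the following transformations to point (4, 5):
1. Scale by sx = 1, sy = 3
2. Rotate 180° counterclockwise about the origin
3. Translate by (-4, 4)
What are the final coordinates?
(-8, -11)

Step 1: Scale → (4, 15)
Step 2: Rotate 180° → (-4, -15)
Step 3: Translate → (-8, -11)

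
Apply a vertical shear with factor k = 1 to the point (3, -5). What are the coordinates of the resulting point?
(3, -2)

Shear matrix for vertical shear with factor k = 1:
[[1, 0], [1, 1]]
Result: (3, -5) → (3, -2)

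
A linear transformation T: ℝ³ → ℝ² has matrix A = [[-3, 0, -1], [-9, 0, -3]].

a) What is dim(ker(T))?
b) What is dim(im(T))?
dim(ker) = 2, dim(im) = 1

Observe that row 2 = 3 × row 1 (so the rows are linearly dependent).
Thus rank(A) = 1 (only one linearly independent row).
dim(im(T)) = rank(A) = 1.
By the rank-nullity theorem applied to T: ℝ³ → ℝ², rank(A) + nullity(A) = 3 (the domain dimension), so dim(ker(T)) = 3 - 1 = 2.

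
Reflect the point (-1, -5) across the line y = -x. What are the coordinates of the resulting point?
(5, 1)

Reflection across line y = -x: (-1, -5) → (5, 1)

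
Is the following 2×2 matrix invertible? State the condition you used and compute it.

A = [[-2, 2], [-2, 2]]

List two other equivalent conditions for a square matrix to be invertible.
No, not invertible; det(A) = 0 (two rows are equal, so the rows are linearly dependent). Equivalent conditions (failing for this A): rank(A) < 2; Ax = 0 has non-trivial solutions; 0 is an eigenvalue; the columns are linearly dependent.

To check invertibility, compute det(A).
In this matrix, row 0 and the last row are identical, so one row is a scalar multiple of another and the rows are linearly dependent.
A matrix with linearly dependent rows has det = 0 and is not invertible.
Equivalent failed conditions:
- rank(A) < 2.
- Ax = 0 has non-trivial solutions.
- 0 is an eigenvalue.
- The columns are linearly dependent.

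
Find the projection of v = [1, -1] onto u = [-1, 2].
[3/5, -6/5]

The projection of v onto u is proj_u(v) = ((v·u) / (u·u)) · u.
v·u = (1)*(-1) + (-1)*(2) = -3.
u·u = (-1)*(-1) + (2)*(2) = 5.
coefficient = -3 / 5 = -3/5.
proj_u(v) = -3/5 · [-1, 2] = [3/5, -6/5].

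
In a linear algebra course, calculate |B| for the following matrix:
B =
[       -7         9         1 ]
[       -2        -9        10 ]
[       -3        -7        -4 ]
det(B) = -1097

Expand along row 0 (cofactor expansion): det(B) = a*(e*i - f*h) - b*(d*i - f*g) + c*(d*h - e*g), where the 3×3 is [[a, b, c], [d, e, f], [g, h, i]].
Minor M_00 = (-9)*(-4) - (10)*(-7) = 36 + 70 = 106.
Minor M_01 = (-2)*(-4) - (10)*(-3) = 8 + 30 = 38.
Minor M_02 = (-2)*(-7) - (-9)*(-3) = 14 - 27 = -13.
det(B) = (-7)*(106) - (9)*(38) + (1)*(-13) = -742 - 342 - 13 = -1097.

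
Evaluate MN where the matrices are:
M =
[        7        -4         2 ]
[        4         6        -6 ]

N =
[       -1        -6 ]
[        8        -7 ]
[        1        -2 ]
MN =
[      -37       -18 ]
[       38       -54 ]

Matrix multiplication: (MN)[i][j] = sum over k of M[i][k] * N[k][j].
  (MN)[0][0] = (7)*(-1) + (-4)*(8) + (2)*(1) = -37
  (MN)[0][1] = (7)*(-6) + (-4)*(-7) + (2)*(-2) = -18
  (MN)[1][0] = (4)*(-1) + (6)*(8) + (-6)*(1) = 38
  (MN)[1][1] = (4)*(-6) + (6)*(-7) + (-6)*(-2) = -54
MN =
[      -37       -18 ]
[       38       -54 ]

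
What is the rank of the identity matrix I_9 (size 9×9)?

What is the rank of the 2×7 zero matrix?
rank(I_9) = 9, rank(0) = 0

The identity I_9 has 9 columns that are the standard basis vectors e_1, …, e_9. These are linearly independent, so all 9 columns are pivots and rank(I_9) = 9.
The 2×7 zero matrix has every entry zero, so every row is the zero row and there are no pivots; rank(0) = 0.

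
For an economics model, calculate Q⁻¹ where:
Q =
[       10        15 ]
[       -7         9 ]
det(Q) = 195
Q⁻¹ =
[     3/65     -1/13 ]
[    7/195      2/39 ]

For a 2×2 matrix Q = [[a, b], [c, d]] with det(Q) ≠ 0, Q⁻¹ = (1/det(Q)) * [[d, -b], [-c, a]].
det(Q) = (10)*(9) - (15)*(-7) = 90 + 105 = 195.
Q⁻¹ = (1/195) * [[9, -15], [7, 10]].
Dividing each entry by 195 and reducing:
Q⁻¹ =
[     3/65     -1/13 ]
[    7/195      2/39 ]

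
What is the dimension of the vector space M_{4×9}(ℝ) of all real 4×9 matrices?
Dimension = 36

A real 4×9 matrix is determined by its 4·9 = 36 independent entries.
A standard basis is {E_ij : 1 ≤ i ≤ 4, 1 ≤ j ≤ 9}, where E_ij has a 1 in position (i, j) and 0 elsewhere — there are 36 such matrices, and they are linearly independent and span M_{4×9}(ℝ).
Therefore dim(M_{4×9}(ℝ)) = 36.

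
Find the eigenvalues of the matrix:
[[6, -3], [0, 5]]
λ = 5 and λ = 6

Characteristic equation: det(A - λI) = 0
λ² - (trace)λ + (det) = 0
λ² - (11)λ + (30) = 0
λ² - 11λ + 30 = 0
Solving: λ = 5, 6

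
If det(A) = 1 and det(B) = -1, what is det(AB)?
-1

Use the multiplicative property of determinants: det(AB) = det(A)*det(B).
det(AB) = (1)*(-1) = -1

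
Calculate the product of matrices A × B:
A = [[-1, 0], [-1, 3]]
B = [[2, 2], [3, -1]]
[[-2, -2], [7, -5]]

Matrix multiplication:
C[0][0] = -1×2 + 0×3 = -2
C[0][1] = -1×2 + 0×-1 = -2
C[1][0] = -1×2 + 3×3 = 7
C[1][1] = -1×2 + 3×-1 = -5
Result: [[-2, -2], [7, -5]]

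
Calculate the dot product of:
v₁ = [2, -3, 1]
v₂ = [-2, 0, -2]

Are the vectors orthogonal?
-6, No

The dot product is the sum of products of corresponding components.
v₁·v₂ = (2)*(-2) + (-3)*(0) + (1)*(-2) = -4 + 0 - 2 = -6.
Two vectors are orthogonal iff their dot product is 0; here the dot product is -6, so the vectors are not orthogonal.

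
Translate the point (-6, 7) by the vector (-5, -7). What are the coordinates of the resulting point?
(-11, 0)

Translation by (-5, -7):
x' = -6 + -5 = -11
y' = 7 + -7 = 0
Homogeneous matrix: [[1, 0, -5], [0, 1, -7], [0, 0, 1]]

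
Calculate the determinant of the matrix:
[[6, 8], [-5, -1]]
34

For a 2×2 matrix [[a, b], [c, d]], det = ad - bc
det = (6)(-1) - (8)(-5) = -6 - -40 = 34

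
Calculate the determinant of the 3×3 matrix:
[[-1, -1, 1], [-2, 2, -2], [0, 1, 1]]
-8

Expansion along first row:
det = -1·det([[2,-2],[1,1]]) - -1·det([[-2,-2],[0,1]]) + 1·det([[-2,2],[0,1]])
    = -1·(2·1 - -2·1) - -1·(-2·1 - -2·0) + 1·(-2·1 - 2·0)
    = -1·4 - -1·-2 + 1·-2
    = -4 + -2 + -2 = -8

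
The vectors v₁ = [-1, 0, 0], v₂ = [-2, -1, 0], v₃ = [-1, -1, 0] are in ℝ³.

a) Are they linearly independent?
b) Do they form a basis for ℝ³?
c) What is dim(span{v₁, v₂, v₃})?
Not independent, not a basis, dim(span) = 2

Check whether v₃ can be written as a linear combination of v₁ and v₂.
v₃ = (-1)·v₁ + (1)·v₂ = [-1, -1, 0], so the three vectors are linearly dependent.
Thus they do not form a basis for ℝ³, and dim(span{v₁, v₂, v₃}) = 2 (spanned by v₁ and v₂).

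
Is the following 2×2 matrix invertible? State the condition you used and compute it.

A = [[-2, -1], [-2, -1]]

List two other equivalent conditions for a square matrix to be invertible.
No, not invertible; det(A) = 0 (two rows are equal, so the rows are linearly dependent). Equivalent conditions (failing for this A): rank(A) < 2; Ax = 0 has non-trivial solutions; 0 is an eigenvalue; the columns are linearly dependent.

To check invertibility, compute det(A).
In this matrix, row 0 and the last row are identical, so one row is a scalar multiple of another and the rows are linearly dependent.
A matrix with linearly dependent rows has det = 0 and is not invertible.
Equivalent failed conditions:
- rank(A) < 2.
- Ax = 0 has non-trivial solutions.
- 0 is an eigenvalue.
- The columns are linearly dependent.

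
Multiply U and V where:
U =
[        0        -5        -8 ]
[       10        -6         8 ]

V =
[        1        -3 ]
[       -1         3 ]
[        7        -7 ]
UV =
[      -51        41 ]
[       72      -104 ]

Matrix multiplication: (UV)[i][j] = sum over k of U[i][k] * V[k][j].
  (UV)[0][0] = (0)*(1) + (-5)*(-1) + (-8)*(7) = -51
  (UV)[0][1] = (0)*(-3) + (-5)*(3) + (-8)*(-7) = 41
  (UV)[1][0] = (10)*(1) + (-6)*(-1) + (8)*(7) = 72
  (UV)[1][1] = (10)*(-3) + (-6)*(3) + (8)*(-7) = -104
UV =
[      -51        41 ]
[       72      -104 ]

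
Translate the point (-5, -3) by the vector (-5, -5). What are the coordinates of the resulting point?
(-10, -8)

Translation by (-5, -5):
x' = -5 + -5 = -10
y' = -3 + -5 = -8
Homogeneous matrix: [[1, 0, -5], [0, 1, -5], [0, 0, 1]]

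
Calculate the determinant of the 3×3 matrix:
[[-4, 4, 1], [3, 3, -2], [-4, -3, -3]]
131

Expansion along first row:
det = -4·det([[3,-2],[-3,-3]]) - 4·det([[3,-2],[-4,-3]]) + 1·det([[3,3],[-4,-3]])
    = -4·(3·-3 - -2·-3) - 4·(3·-3 - -2·-4) + 1·(3·-3 - 3·-4)
    = -4·-15 - 4·-17 + 1·3
    = 60 + 68 + 3 = 131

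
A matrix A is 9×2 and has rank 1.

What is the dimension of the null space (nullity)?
1

The rank-nullity theorem for an m×n matrix states:
rank(A) + nullity(A) = n (the number of columns).
Here n = 2 and rank(A) = 1, so nullity(A) = 2 - 1 = 1.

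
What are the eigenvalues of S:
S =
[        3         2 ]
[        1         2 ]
λ = 1, 4

Solve det(S - λI) = 0. For a 2×2 matrix the characteristic equation is λ² - (trace)λ + det = 0.
trace(S) = a + d = 3 + 2 = 5.
det(S) = a*d - b*c = (3)*(2) - (2)*(1) = 6 - 2 = 4.
Characteristic equation: λ² - (5)λ + (4) = 0.
Discriminant = (5)² - 4*(4) = 25 - 16 = 9.
λ = (5 ± √9) / 2 = (5 ± 3) / 2 = 1, 4.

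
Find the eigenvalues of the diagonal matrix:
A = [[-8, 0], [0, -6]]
λ₁ = -8, λ₂ = -6

The characteristic polynomial of A is det(A - λI) = (-8 - λ)(-6 - λ) = 0.
The roots are λ = -8 and λ = -6, so the eigenvalues are the diagonal entries.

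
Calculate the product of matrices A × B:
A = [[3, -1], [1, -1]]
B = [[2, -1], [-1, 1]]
[[7, -4], [3, -2]]

Matrix multiplication:
C[0][0] = 3×2 + -1×-1 = 7
C[0][1] = 3×-1 + -1×1 = -4
C[1][0] = 1×2 + -1×-1 = 3
C[1][1] = 1×-1 + -1×1 = -2
Result: [[7, -4], [3, -2]]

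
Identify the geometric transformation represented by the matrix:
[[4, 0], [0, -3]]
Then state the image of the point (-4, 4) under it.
non-uniform scaling by (4, -3); image of (-4, 4) is (-16, -12)

This is diagonal with distinct entries, so it scales the x-axis by 4 and the y-axis by -3.
The matrix [[4, 0], [0, -3]] represents: non-uniform scaling by (4, -3).
Applying it to (-4, 4): [4·-4 + 0·4, 0·-4 + -3·4] = (-16, -12).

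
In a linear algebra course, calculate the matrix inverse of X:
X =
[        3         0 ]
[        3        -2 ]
det(X) = -6
X⁻¹ =
[      1/3         0 ]
[      1/2      -1/2 ]

For a 2×2 matrix X = [[a, b], [c, d]] with det(X) ≠ 0, X⁻¹ = (1/det(X)) * [[d, -b], [-c, a]].
det(X) = (3)*(-2) - (0)*(3) = -6 - 0 = -6.
X⁻¹ = (1/-6) * [[-2, 0], [-3, 3]].
Dividing each entry by -6 and reducing:
X⁻¹ =
[      1/3         0 ]
[      1/2      -1/2 ]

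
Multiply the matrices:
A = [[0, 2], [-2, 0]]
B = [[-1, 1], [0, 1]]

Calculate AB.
[[0, 2], [2, -2]]

Each entry (i,j) of AB = sum over k of A[i][k]*B[k][j].
(AB)[0][0] = (0)*(-1) + (2)*(0) = 0
(AB)[0][1] = (0)*(1) + (2)*(1) = 2
(AB)[1][0] = (-2)*(-1) + (0)*(0) = 2
(AB)[1][1] = (-2)*(1) + (0)*(1) = -2
AB = [[0, 2], [2, -2]]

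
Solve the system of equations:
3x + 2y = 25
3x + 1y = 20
x = 5, y = 5

Use elimination (row reduction):
Equation 1: 3x + 2y = 25.
Equation 2: 3x + 1y = 20.
Multiply Eq1 by 3 and Eq2 by 3: 9x + 6y = 75;  9x + 3y = 60.
Subtract: (-3)y = -15, so y = 5.
Back-substitute into Eq1: 3x + 2*(5) = 25, so x = 5.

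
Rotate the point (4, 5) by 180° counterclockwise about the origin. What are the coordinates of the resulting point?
(-4, -5)

Rotation matrix R(θ) = [[cos θ, -sin θ], [sin θ, cos θ]]; for θ = 180°:
R = [[-1, 0], [0, -1]]
Result: R × [4, 5]ᵀ = [-1·4 + (0)·5, 0·4 + (-1)·5]ᵀ = (-4, -5)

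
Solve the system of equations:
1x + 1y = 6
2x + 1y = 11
x = 5, y = 1

Use elimination (row reduction):
Equation 1: 1x + 1y = 6.
Equation 2: 2x + 1y = 11.
Multiply Eq1 by 2 and Eq2 by 1: 2x + 2y = 12;  2x + 1y = 11.
Subtract: (-1)y = -1, so y = 1.
Back-substitute into Eq1: 1x + 1*(1) = 6, so x = 5.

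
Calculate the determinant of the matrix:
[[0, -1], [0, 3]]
0

For a 2×2 matrix [[a, b], [c, d]], det = ad - bc
det = (0)(3) - (-1)(0) = 0 - 0 = 0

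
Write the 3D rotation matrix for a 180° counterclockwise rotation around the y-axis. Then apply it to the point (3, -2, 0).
R = [[-1, 0, 0], [0, 1, 0], [0, 0, -1]]; R·(3, -2, 0) = (-3, -2, 0)

Rotation matrix for 180° around y-axis:
cos(180°) = -1, sin(180°) = 0
R = [[-1, 0, 0], [0, 1, 0], [0, 0, -1]]
Apply to (3, -2, 0): R·[3, -2, 0]ᵀ = (-3, -2, 0)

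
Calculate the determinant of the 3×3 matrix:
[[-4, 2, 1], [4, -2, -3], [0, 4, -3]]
-32

Expansion along first row:
det = -4·det([[-2,-3],[4,-3]]) - 2·det([[4,-3],[0,-3]]) + 1·det([[4,-2],[0,4]])
    = -4·(-2·-3 - -3·4) - 2·(4·-3 - -3·0) + 1·(4·4 - -2·0)
    = -4·18 - 2·-12 + 1·16
    = -72 + 24 + 16 = -32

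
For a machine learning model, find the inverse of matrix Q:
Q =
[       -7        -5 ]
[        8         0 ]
det(Q) = 40
Q⁻¹ =
[        0       1/8 ]
[     -1/5     -7/40 ]

For a 2×2 matrix Q = [[a, b], [c, d]] with det(Q) ≠ 0, Q⁻¹ = (1/det(Q)) * [[d, -b], [-c, a]].
det(Q) = (-7)*(0) - (-5)*(8) = 0 + 40 = 40.
Q⁻¹ = (1/40) * [[0, 5], [-8, -7]].
Dividing each entry by 40 and reducing:
Q⁻¹ =
[        0       1/8 ]
[     -1/5     -7/40 ]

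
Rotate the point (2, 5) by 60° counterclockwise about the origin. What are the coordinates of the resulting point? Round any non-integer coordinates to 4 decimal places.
(-3.3301, 4.2321)

Rotation matrix R(θ) = [[cos θ, -sin θ], [sin θ, cos θ]]; for θ = 60°:
R = [[1/2, -√3/2], [√3/2, 1/2]]
Result: R × [2, 5]ᵀ = [1/2·2 + (-√3/2)·5, √3/2·2 + (1/2)·5]ᵀ = (-3.3301, 4.2321)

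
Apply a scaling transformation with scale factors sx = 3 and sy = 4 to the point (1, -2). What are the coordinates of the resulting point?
(3, -8)

Scaling matrix:
[[3, 0], [0, 4]]
Result: (1 × 3, -2 × 4) = (3, -8)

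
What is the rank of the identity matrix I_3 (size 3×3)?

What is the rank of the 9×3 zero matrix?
rank(I_3) = 3, rank(0) = 0

The identity I_3 has 3 columns that are the standard basis vectors e_1, …, e_3. These are linearly independent, so all 3 columns are pivots and rank(I_3) = 3.
The 9×3 zero matrix has every entry zero, so every row is the zero row and there are no pivots; rank(0) = 0.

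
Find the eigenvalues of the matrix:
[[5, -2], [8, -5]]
λ = -3 and λ = 3

Characteristic equation: det(A - λI) = 0
λ² - (trace)λ + (det) = 0
λ² - (0)λ + (-9) = 0
λ² - 0λ - 9 = 0
Solving: λ = -3, 3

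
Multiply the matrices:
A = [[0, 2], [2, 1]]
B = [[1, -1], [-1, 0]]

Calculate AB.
[[-2, 0], [1, -2]]

Each entry (i,j) of AB = sum over k of A[i][k]*B[k][j].
(AB)[0][0] = (0)*(1) + (2)*(-1) = -2
(AB)[0][1] = (0)*(-1) + (2)*(0) = 0
(AB)[1][0] = (2)*(1) + (1)*(-1) = 1
(AB)[1][1] = (2)*(-1) + (1)*(0) = -2
AB = [[-2, 0], [1, -2]]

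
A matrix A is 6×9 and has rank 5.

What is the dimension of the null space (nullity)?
4

The rank-nullity theorem for an m×n matrix states:
rank(A) + nullity(A) = n (the number of columns).
Here n = 9 and rank(A) = 5, so nullity(A) = 9 - 5 = 4.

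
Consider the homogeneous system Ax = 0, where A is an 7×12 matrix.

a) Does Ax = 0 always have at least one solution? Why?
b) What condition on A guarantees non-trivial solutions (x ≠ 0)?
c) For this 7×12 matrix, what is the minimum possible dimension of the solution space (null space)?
a) Yes, x = 0 is always a solution. b) When A has linearly dependent columns (rank < n). c) Minimum nullity = 5.

a) x = 0 satisfies A·0 = 0, so the zero vector is always a solution.
b) Non-trivial solutions exist iff the columns of A are linearly dependent, equivalently rank(A) < n (the number of columns).
c) By rank-nullity, rank(A) + nullity(A) = n = 12. Since A has only 7 rows, rank(A) ≤ 7, so nullity(A) ≥ 12 - 7 = 5.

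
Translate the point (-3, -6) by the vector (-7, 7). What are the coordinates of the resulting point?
(-10, 1)

Translation by (-7, 7):
x' = -3 + -7 = -10
y' = -6 + 7 = 1
Homogeneous matrix: [[1, 0, -7], [0, 1, 7], [0, 0, 1]]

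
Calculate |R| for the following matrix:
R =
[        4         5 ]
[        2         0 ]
det(R) = -10

For a 2×2 matrix [[a, b], [c, d]], det = a*d - b*c.
det(R) = (4)*(0) - (5)*(2) = 0 - 10 = -10.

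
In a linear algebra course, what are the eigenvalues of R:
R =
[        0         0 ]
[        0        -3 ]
λ = -3, 0

Solve det(R - λI) = 0. For a 2×2 matrix the characteristic equation is λ² - (trace)λ + det = 0.
trace(R) = a + d = 0 - 3 = -3.
det(R) = a*d - b*c = (0)*(-3) - (0)*(0) = 0 - 0 = 0.
Characteristic equation: λ² - (-3)λ + (0) = 0.
Discriminant = (-3)² - 4*(0) = 9 - 0 = 9.
λ = (-3 ± √9) / 2 = (-3 ± 3) / 2 = -3, 0.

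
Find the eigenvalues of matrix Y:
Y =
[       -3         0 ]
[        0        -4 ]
λ = -4, -3

Solve det(Y - λI) = 0. For a 2×2 matrix the characteristic equation is λ² - (trace)λ + det = 0.
trace(Y) = a + d = -3 - 4 = -7.
det(Y) = a*d - b*c = (-3)*(-4) - (0)*(0) = 12 - 0 = 12.
Characteristic equation: λ² - (-7)λ + (12) = 0.
Discriminant = (-7)² - 4*(12) = 49 - 48 = 1.
λ = (-7 ± √1) / 2 = (-7 ± 1) / 2 = -4, -3.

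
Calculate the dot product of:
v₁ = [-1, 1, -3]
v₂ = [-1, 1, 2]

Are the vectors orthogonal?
-4, No

The dot product is the sum of products of corresponding components.
v₁·v₂ = (-1)*(-1) + (1)*(1) + (-3)*(2) = 1 + 1 - 6 = -4.
Two vectors are orthogonal iff their dot product is 0; here the dot product is -4, so the vectors are not orthogonal.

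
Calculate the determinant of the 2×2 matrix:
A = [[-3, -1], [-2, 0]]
-2

For A = [[a, b], [c, d]], det(A) = a*d - b*c.
det(A) = (-3)*(0) - (-1)*(-2) = 0 - 2 = -2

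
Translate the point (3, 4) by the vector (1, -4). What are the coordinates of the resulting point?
(4, 0)

Translation by (1, -4):
x' = 3 + 1 = 4
y' = 4 + -4 = 0
Homogeneous matrix: [[1, 0, 1], [0, 1, -4], [0, 0, 1]]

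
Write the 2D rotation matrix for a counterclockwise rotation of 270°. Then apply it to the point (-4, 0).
R = [[0, 1], [-1, 0]]; R·(-4, 0) = (0, 4)

Rotation matrix formula: R(θ) = [[cos θ, -sin θ], [sin θ, cos θ]]
For θ = 270°:
cos(270°) = 0
sin(270°) = -1
R = [[0, 1], [-1, 0]]
Apply to (-4, 0): [0·-4 + (1)·0, -1·-4 + 0·0] = (0, 4)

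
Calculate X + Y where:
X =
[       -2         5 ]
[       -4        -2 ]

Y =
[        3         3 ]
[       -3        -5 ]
X + Y =
[        1         8 ]
[       -7        -7 ]

Matrix addition is elementwise: (X+Y)[i][j] = X[i][j] + Y[i][j].
  (X+Y)[0][0] = (-2) + (3) = 1
  (X+Y)[0][1] = (5) + (3) = 8
  (X+Y)[1][0] = (-4) + (-3) = -7
  (X+Y)[1][1] = (-2) + (-5) = -7
X + Y =
[        1         8 ]
[       -7        -7 ]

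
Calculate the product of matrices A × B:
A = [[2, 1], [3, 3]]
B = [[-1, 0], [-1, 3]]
[[-3, 3], [-6, 9]]

Matrix multiplication:
C[0][0] = 2×-1 + 1×-1 = -3
C[0][1] = 2×0 + 1×3 = 3
C[1][0] = 3×-1 + 3×-1 = -6
C[1][1] = 3×0 + 3×3 = 9
Result: [[-3, 3], [-6, 9]]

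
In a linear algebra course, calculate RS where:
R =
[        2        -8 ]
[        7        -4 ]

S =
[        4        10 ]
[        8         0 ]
RS =
[      -56        20 ]
[       -4        70 ]

Matrix multiplication: (RS)[i][j] = sum over k of R[i][k] * S[k][j].
  (RS)[0][0] = (2)*(4) + (-8)*(8) = -56
  (RS)[0][1] = (2)*(10) + (-8)*(0) = 20
  (RS)[1][0] = (7)*(4) + (-4)*(8) = -4
  (RS)[1][1] = (7)*(10) + (-4)*(0) = 70
RS =
[      -56        20 ]
[       -4        70 ]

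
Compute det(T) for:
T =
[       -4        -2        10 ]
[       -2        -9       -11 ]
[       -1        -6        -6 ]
det(T) = 80

Expand along row 0 (cofactor expansion): det(T) = a*(e*i - f*h) - b*(d*i - f*g) + c*(d*h - e*g), where the 3×3 is [[a, b, c], [d, e, f], [g, h, i]].
Minor M_00 = (-9)*(-6) - (-11)*(-6) = 54 - 66 = -12.
Minor M_01 = (-2)*(-6) - (-11)*(-1) = 12 - 11 = 1.
Minor M_02 = (-2)*(-6) - (-9)*(-1) = 12 - 9 = 3.
det(T) = (-4)*(-12) - (-2)*(1) + (10)*(3) = 48 + 2 + 30 = 80.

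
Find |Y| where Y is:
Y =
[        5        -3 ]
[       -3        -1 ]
det(Y) = -14

For a 2×2 matrix [[a, b], [c, d]], det = a*d - b*c.
det(Y) = (5)*(-1) - (-3)*(-3) = -5 - 9 = -14.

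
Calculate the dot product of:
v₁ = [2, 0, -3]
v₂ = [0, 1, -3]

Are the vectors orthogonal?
9, No

The dot product is the sum of products of corresponding components.
v₁·v₂ = (2)*(0) + (0)*(1) + (-3)*(-3) = 0 + 0 + 9 = 9.
Two vectors are orthogonal iff their dot product is 0; here the dot product is 9, so the vectors are not orthogonal.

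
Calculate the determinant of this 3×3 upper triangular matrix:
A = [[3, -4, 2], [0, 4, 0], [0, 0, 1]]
12

The determinant of a triangular matrix is the product of its diagonal entries (the off-diagonal entries above the diagonal do not affect it).
det(A) = (3) * (4) * (1) = 12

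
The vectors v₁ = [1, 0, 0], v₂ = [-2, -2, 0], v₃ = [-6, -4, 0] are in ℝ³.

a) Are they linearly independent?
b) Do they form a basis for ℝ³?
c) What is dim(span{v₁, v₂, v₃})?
Not independent, not a basis, dim(span) = 2

Check whether v₃ can be written as a linear combination of v₁ and v₂.
v₃ = (-2)·v₁ + (2)·v₂ = [-6, -4, 0], so the three vectors are linearly dependent.
Thus they do not form a basis for ℝ³, and dim(span{v₁, v₂, v₃}) = 2 (spanned by v₁ and v₂).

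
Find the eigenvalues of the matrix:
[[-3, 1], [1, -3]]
λ = -4 and λ = -2

Characteristic equation: det(A - λI) = 0
λ² - (trace)λ + (det) = 0
λ² - (-6)λ + (8) = 0
λ² + 6λ + 8 = 0
Solving: λ = -4, -2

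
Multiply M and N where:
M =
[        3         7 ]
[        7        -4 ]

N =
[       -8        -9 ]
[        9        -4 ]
MN =
[       39       -55 ]
[      -92       -47 ]

Matrix multiplication: (MN)[i][j] = sum over k of M[i][k] * N[k][j].
  (MN)[0][0] = (3)*(-8) + (7)*(9) = 39
  (MN)[0][1] = (3)*(-9) + (7)*(-4) = -55
  (MN)[1][0] = (7)*(-8) + (-4)*(9) = -92
  (MN)[1][1] = (7)*(-9) + (-4)*(-4) = -47
MN =
[       39       -55 ]
[      -92       -47 ]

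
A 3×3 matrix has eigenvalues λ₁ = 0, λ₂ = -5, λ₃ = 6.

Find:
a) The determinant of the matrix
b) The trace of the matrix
det = 0, trace = 1

Two standard eigenvalue identities:
- det(A) equals the product of the eigenvalues (counted with multiplicity).
- trace(A) equals the sum of the eigenvalues.
det(A) = (0)*(-5)*(6) = 0.
trace(A) = 0 - 5 + 6 = 1.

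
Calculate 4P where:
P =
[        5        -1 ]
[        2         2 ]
4P =
[       20        -4 ]
[        8         8 ]

Scalar multiplication is elementwise: (4P)[i][j] = 4 * P[i][j].
  (4P)[0][0] = 4 * (5) = 20
  (4P)[0][1] = 4 * (-1) = -4
  (4P)[1][0] = 4 * (2) = 8
  (4P)[1][1] = 4 * (2) = 8
4P =
[       20        -4 ]
[        8         8 ]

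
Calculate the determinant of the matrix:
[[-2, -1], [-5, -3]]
1

For a 2×2 matrix [[a, b], [c, d]], det = ad - bc
det = (-2)(-3) - (-1)(-5) = 6 - 5 = 1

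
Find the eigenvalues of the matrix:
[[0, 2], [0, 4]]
λ = 0 and λ = 4

Characteristic equation: det(A - λI) = 0
λ² - (trace)λ + (det) = 0
λ² - (4)λ + (0) = 0
λ² - 4λ + 0 = 0
Solving: λ = 0, 4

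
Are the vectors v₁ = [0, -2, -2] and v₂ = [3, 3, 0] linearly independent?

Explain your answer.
Yes, linearly independent

Two vectors are linearly dependent iff one is a scalar multiple of the other.
No single scalar k satisfies v₂ = k·v₁ (the ratios of corresponding entries disagree), so v₁ and v₂ are linearly independent.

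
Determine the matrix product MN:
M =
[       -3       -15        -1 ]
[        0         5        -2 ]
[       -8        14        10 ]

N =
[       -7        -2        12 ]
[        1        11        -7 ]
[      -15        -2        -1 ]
MN =
[       21      -157        70 ]
[       35        59       -33 ]
[      -80       150      -204 ]

Matrix multiplication: (MN)[i][j] = sum over k of M[i][k] * N[k][j].
  (MN)[0][0] = (-3)*(-7) + (-15)*(1) + (-1)*(-15) = 21
  (MN)[0][1] = (-3)*(-2) + (-15)*(11) + (-1)*(-2) = -157
  (MN)[0][2] = (-3)*(12) + (-15)*(-7) + (-1)*(-1) = 70
  (MN)[1][0] = (0)*(-7) + (5)*(1) + (-2)*(-15) = 35
  (MN)[1][1] = (0)*(-2) + (5)*(11) + (-2)*(-2) = 59
  (MN)[1][2] = (0)*(12) + (5)*(-7) + (-2)*(-1) = -33
  (MN)[2][0] = (-8)*(-7) + (14)*(1) + (10)*(-15) = -80
  (MN)[2][1] = (-8)*(-2) + (14)*(11) + (10)*(-2) = 150
  (MN)[2][2] = (-8)*(12) + (14)*(-7) + (10)*(-1) = -204
MN =
[       21      -157        70 ]
[       35        59       -33 ]
[      -80       150      -204 ]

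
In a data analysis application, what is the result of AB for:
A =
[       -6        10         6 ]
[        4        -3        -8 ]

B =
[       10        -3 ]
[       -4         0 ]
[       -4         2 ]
AB =
[     -124        30 ]
[       84       -28 ]

Matrix multiplication: (AB)[i][j] = sum over k of A[i][k] * B[k][j].
  (AB)[0][0] = (-6)*(10) + (10)*(-4) + (6)*(-4) = -124
  (AB)[0][1] = (-6)*(-3) + (10)*(0) + (6)*(2) = 30
  (AB)[1][0] = (4)*(10) + (-3)*(-4) + (-8)*(-4) = 84
  (AB)[1][1] = (4)*(-3) + (-3)*(0) + (-8)*(2) = -28
AB =
[     -124        30 ]
[       84       -28 ]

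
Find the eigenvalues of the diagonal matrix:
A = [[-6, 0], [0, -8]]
λ₁ = -6, λ₂ = -8

The characteristic polynomial of A is det(A - λI) = (-6 - λ)(-8 - λ) = 0.
The roots are λ = -6 and λ = -8, so the eigenvalues are the diagonal entries.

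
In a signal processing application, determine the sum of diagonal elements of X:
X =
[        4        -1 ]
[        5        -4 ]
tr(X) = 4 - 4 = 0

The trace of a square matrix is the sum of its diagonal entries.
Diagonal entries of X: X[0][0] = 4, X[1][1] = -4.
tr(X) = 4 - 4 = 0.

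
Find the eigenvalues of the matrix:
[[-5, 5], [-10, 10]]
λ = 0 and λ = 5

Characteristic equation: det(A - λI) = 0
λ² - (trace)λ + (det) = 0
λ² - (5)λ + (0) = 0
λ² - 5λ + 0 = 0
Solving: λ = 0, 5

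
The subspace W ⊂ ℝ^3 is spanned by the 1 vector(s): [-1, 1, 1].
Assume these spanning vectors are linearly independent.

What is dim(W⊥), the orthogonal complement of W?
dim(W⊥) = 2

For any subspace W of ℝ^n, dim(W) + dim(W⊥) = n (the whole-space dimension).
Here the given 1 vectors are linearly independent, so dim(W) = 1.
Thus dim(W⊥) = n - dim(W) = 3 - 1 = 2.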